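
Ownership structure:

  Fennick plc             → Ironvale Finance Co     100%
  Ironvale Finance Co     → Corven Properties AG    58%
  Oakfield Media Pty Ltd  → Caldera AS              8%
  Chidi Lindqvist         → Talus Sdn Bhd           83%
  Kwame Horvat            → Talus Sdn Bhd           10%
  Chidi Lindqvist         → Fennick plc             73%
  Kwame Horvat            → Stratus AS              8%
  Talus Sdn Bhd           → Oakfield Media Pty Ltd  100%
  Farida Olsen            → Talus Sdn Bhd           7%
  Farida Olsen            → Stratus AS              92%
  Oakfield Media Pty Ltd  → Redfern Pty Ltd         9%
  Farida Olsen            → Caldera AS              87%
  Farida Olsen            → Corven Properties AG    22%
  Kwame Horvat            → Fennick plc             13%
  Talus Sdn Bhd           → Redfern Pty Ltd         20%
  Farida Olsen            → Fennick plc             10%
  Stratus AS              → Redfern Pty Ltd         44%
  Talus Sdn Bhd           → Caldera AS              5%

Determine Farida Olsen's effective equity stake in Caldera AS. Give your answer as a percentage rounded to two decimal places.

87.91%

Farida reaches Caldera along 3 paths.
Via Talus → Oakfield: 7% × 100% × 8% = 0.56%.
Via Talus: 7% × 5% = 0.35%.
Direct stake: 87% = 87%.
Total: 0.56% + 0.35% + 87% = 87.91%.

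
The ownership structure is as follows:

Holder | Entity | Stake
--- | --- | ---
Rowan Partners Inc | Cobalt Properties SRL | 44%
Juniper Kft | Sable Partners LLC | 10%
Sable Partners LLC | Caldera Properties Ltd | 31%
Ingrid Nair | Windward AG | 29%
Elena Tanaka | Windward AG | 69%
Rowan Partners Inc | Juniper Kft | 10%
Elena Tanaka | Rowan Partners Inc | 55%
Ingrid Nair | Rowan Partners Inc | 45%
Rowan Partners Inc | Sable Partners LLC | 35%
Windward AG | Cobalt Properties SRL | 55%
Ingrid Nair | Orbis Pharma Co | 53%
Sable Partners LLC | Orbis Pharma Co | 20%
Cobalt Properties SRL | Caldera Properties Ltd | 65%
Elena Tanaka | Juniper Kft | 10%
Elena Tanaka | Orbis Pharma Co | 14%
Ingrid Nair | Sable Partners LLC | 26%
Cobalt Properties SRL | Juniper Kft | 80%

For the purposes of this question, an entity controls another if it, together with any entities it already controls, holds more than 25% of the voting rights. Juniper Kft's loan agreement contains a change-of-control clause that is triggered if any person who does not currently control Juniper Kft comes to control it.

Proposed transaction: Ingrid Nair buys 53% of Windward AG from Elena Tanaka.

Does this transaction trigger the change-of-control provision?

The purchase adds only to Ingrid's holdings (Elena's stake shrinks), so Ingrid is the only person who could newly come to control Juniper.
Ingrid holds 45% of Rowan, so Ingrid controls Rowan.
Ingrid holds 29% of Windward, so Ingrid controls Windward.
Windward and Rowan together hold 55% + 44% = 99% of Cobalt, so Ingrid controls Cobalt.
Rowan and Cobalt together hold 10% + 80% = 90% of Juniper, so Ingrid controls Juniper.
So Ingrid already controls Juniper before the transaction.
After the purchase, Ingrid's direct stake in Windward rises to 29% + 53% = 82%, and Elena's stake falls to 16%.
Ingrid controlled Juniper already, so this is not a new person acquiring control; every other person's position is unchanged or reduced.
No new person acquires control, so the clause is not triggered.

No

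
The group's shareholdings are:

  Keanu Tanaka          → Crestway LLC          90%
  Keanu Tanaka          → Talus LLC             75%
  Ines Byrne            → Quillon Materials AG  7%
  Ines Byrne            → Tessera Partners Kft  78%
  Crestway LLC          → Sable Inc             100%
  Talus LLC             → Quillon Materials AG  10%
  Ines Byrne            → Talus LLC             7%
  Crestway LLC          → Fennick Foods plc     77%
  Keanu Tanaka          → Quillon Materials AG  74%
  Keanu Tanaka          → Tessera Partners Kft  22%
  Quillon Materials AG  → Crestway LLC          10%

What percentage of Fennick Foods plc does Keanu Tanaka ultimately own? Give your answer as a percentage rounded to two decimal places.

Keanu reaches Fennick along 3 paths.
Via Crestway: 90% × 77% = 69.3%.
Via Talus → Quillon → Crestway: 75% × 10% × 10% × 77% = 0.5775%.
Via Quillon → Crestway: 74% × 10% × 77% = 5.698%.
Total: 69.3% + 0.5775% + 5.698% = 75.5755%.
Rounded: 75.58%.

75.58%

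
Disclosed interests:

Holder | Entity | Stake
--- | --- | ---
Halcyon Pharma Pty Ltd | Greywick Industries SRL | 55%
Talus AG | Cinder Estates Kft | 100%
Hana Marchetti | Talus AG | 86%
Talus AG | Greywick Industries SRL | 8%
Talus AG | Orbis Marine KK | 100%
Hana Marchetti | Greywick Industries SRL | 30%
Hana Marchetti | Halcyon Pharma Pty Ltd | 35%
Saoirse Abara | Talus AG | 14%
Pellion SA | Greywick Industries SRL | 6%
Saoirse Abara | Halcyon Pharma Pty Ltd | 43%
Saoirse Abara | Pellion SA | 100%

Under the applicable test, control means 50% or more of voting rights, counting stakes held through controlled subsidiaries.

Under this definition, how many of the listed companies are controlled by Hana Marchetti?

Hana holds 86% of Talus, so Hana controls Talus.
Talus holds 100% of Orbis, so Hana controls Orbis.
Talus holds 100% of Cinder, so Hana controls Cinder.
No other company's threshold is met.
Hana controls 3 companies.

3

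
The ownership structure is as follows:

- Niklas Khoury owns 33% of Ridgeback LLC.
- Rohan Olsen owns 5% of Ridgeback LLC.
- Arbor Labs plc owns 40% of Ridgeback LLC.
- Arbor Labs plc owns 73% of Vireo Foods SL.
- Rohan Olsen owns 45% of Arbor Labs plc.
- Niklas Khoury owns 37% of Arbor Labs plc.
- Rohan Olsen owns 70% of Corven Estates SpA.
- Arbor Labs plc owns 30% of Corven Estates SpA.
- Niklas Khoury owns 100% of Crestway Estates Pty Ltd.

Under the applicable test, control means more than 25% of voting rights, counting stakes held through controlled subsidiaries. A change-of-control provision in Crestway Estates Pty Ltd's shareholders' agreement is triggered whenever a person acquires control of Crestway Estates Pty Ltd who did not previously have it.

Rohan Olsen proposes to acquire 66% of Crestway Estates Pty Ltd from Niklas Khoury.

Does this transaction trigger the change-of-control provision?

Yes

The purchase adds only to Rohan's holdings (Niklas's stake shrinks), so Rohan is the only person who could newly come to control Crestway.
Rohan holds 45% of Arbor, so Rohan controls Arbor.
Arbor and Rohan together hold 30% + 70% = 100% of Corven, so Rohan controls Corven.
Arbor and Rohan together hold 40% + 5% = 45% of Ridgeback, so Rohan controls Ridgeback.
Arbor holds 73% of Vireo, so Rohan controls Vireo.
Neither Rohan nor any entity Rohan controls holds any voting interest in Crestway.
So before the transaction, Rohan does not control Crestway.
After the purchase, Rohan holds 66% of Crestway directly, and Niklas's stake falls to 34%.
Rohan holds 66% of Crestway, so Rohan controls Crestway.
Rohan did not control Crestway before and does after, so the clause is triggered.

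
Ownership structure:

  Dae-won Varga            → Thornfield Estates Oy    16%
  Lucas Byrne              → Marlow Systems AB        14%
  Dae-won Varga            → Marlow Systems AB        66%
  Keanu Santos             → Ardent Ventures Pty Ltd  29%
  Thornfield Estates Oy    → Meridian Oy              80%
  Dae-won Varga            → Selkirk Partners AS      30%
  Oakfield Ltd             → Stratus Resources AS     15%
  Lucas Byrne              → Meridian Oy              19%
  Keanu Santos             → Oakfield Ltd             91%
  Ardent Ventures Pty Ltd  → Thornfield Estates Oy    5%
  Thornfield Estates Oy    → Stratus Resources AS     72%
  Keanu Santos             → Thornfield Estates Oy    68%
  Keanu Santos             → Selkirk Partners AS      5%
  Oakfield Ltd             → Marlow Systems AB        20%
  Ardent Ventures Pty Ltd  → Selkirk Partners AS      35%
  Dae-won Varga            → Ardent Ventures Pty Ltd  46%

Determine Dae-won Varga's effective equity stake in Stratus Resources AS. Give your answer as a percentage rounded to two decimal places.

Dae-won reaches Stratus along 2 paths.
Via Ardent → Thornfield: 46% × 5% × 72% = 1.656%.
Via Thornfield: 16% × 72% = 11.52%.
Total: 1.656% + 11.52% = 13.176%.
Rounded: 13.18%.

13.18%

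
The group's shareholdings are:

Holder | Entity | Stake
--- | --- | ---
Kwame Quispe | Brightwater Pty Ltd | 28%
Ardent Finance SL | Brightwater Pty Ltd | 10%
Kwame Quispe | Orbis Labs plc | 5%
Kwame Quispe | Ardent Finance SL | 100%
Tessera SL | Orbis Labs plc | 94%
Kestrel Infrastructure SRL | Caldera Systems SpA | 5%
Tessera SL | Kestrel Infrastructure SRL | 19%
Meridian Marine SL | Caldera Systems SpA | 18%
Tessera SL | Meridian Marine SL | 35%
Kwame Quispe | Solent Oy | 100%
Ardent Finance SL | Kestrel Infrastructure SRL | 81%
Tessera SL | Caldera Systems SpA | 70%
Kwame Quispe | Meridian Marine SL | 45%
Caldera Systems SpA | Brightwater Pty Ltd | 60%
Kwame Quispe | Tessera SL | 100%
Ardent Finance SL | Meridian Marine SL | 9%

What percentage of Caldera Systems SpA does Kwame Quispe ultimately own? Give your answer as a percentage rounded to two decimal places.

91.02%

Kwame reaches Caldera along 6 paths.
Via Meridian: 45% × 18% = 8.1%.
Via Ardent → Meridian: 100% × 9% × 18% = 1.62%.
Via Tessera → Meridian: 100% × 35% × 18% = 6.3%.
Via Ardent → Kestrel: 100% × 81% × 5% = 4.05%.
Via Tessera → Kestrel: 100% × 19% × 5% = 0.95%.
Via Tessera: 100% × 70% = 70%.
Total: 8.1% + 1.62% + 6.3% + 4.05% + 0.95% + 70% = 91.02%.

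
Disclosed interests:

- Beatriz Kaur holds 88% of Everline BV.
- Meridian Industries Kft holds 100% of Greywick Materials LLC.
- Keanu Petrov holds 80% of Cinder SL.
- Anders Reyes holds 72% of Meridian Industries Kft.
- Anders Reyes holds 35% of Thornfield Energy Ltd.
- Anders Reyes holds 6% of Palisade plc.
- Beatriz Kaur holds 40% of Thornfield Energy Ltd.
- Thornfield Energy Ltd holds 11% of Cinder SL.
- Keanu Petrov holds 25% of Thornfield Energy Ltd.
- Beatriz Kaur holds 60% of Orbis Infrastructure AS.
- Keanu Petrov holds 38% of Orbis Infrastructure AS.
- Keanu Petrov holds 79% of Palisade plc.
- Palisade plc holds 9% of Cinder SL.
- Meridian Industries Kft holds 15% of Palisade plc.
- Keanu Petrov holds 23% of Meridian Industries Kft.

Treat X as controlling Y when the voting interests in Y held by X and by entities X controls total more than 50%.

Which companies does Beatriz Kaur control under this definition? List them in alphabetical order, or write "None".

Everline BV, Orbis Infrastructure AS

Beatriz holds 60% of Orbis, so Beatriz controls Orbis.
Beatriz holds 88% of Everline, so Beatriz controls Everline.
No other company's threshold is met.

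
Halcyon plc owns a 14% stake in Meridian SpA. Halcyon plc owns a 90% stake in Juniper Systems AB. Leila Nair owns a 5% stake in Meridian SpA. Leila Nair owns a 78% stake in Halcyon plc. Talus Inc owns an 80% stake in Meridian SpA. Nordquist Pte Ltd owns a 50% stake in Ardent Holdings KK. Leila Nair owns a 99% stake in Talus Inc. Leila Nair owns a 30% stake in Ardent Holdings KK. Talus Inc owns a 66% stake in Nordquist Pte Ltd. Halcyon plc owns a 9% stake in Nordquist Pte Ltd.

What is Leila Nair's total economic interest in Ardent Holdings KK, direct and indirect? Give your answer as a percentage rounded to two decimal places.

Leila reaches Ardent along 3 paths.
Direct stake: 30% = 30%.
Via Halcyon → Nordquist: 78% × 9% × 50% = 3.51%.
Via Talus → Nordquist: 99% × 66% × 50% = 32.67%.
Total: 30% + 3.51% + 32.67% = 66.18%.

66.18%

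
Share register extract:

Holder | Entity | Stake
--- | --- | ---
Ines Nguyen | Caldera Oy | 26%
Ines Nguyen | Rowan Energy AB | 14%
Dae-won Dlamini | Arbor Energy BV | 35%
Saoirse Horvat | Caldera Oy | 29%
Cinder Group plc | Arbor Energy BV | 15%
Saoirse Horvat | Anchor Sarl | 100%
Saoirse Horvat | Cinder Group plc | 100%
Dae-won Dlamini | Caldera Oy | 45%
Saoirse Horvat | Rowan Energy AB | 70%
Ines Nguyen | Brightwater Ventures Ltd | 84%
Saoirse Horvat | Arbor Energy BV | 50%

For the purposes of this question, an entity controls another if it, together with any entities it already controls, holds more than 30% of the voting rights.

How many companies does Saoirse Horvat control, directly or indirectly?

Saoirse holds 70% of Rowan, so Saoirse controls Rowan.
Saoirse holds 100% of Cinder, so Saoirse controls Cinder.
Saoirse holds 100% of Anchor, so Saoirse controls Anchor.
Saoirse and Cinder together hold 50% + 15% = 65% of Arbor, so Saoirse controls Arbor.
No other company's threshold is met.
Saoirse controls 4 companies.

4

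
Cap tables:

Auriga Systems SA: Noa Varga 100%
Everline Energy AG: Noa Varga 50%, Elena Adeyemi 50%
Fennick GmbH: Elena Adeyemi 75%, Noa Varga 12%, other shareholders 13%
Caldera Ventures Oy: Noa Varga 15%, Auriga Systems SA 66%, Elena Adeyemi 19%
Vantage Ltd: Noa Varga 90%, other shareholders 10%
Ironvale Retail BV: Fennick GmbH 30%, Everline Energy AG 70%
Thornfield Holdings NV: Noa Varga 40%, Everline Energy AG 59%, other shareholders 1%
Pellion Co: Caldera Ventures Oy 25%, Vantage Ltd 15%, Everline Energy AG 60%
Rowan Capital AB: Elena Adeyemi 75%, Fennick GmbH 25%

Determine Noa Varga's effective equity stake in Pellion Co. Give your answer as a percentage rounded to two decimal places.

Noa reaches Pellion along 4 paths.
Via Caldera: 15% × 25% = 3.75%.
Via Auriga → Caldera: 100% × 66% × 25% = 16.5%.
Via Vantage: 90% × 15% = 13.5%.
Via Everline: 50% × 60% = 30%.
Total: 3.75% + 16.5% + 13.5% + 30% = 63.75%.

63.75%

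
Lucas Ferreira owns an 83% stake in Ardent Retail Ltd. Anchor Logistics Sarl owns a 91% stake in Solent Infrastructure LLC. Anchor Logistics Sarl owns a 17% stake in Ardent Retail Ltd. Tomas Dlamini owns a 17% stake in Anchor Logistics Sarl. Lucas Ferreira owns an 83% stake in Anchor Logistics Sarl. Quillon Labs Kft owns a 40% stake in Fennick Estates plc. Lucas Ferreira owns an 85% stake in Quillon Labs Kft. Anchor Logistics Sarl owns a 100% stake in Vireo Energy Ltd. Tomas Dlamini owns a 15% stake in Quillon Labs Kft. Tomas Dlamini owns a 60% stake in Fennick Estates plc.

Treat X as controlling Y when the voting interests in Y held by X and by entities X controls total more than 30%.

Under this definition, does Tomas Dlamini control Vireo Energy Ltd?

Tomas holds 60% of Fennick, so Tomas controls Fennick.
Neither Tomas nor any entity Tomas controls holds any voting interest in Vireo.
So Tomas does not control Vireo.

No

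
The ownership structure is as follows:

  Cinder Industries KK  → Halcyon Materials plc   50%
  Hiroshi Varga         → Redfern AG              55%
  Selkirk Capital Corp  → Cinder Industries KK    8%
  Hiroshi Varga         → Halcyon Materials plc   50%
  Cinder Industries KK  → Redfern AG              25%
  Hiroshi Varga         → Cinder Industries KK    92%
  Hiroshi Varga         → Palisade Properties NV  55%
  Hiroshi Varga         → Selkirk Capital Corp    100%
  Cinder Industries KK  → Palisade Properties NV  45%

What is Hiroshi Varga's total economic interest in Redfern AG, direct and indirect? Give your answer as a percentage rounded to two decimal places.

80.00%

Hiroshi reaches Redfern along 3 paths.
Via Cinder: 92% × 25% = 23%.
Via Selkirk → Cinder: 100% × 8% × 25% = 2%.
Direct stake: 55% = 55%.
Total: 23% + 2% + 55% = 80%.
Rounded: 80.00%.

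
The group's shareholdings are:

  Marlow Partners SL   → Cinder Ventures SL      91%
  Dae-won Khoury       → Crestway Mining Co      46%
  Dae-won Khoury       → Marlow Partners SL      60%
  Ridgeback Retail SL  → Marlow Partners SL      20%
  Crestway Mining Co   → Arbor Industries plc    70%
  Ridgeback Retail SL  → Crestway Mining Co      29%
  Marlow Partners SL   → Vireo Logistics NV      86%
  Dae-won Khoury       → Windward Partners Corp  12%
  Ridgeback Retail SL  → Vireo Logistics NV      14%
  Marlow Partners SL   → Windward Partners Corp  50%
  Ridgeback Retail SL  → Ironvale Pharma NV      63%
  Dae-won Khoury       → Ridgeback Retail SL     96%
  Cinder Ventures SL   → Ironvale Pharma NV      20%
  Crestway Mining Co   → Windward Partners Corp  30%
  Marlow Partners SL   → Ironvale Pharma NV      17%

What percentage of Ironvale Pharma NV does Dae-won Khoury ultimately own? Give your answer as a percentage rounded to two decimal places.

88.36%

Dae-won reaches Ironvale along 5 paths.
Via Marlow: 60% × 17% = 10.2%.
Via Ridgeback → Marlow: 96% × 20% × 17% = 3.264%.
Via Ridgeback: 96% × 63% = 60.48%.
Via Marlow → Cinder: 60% × 91% × 20% = 10.92%.
Via Ridgeback → Marlow → Cinder: 96% × 20% × 91% × 20% = 3.4944%.
Total: 10.2% + 3.264% + 60.48% + 10.92% + 3.4944% = 88.3584%.
Rounded: 88.36%.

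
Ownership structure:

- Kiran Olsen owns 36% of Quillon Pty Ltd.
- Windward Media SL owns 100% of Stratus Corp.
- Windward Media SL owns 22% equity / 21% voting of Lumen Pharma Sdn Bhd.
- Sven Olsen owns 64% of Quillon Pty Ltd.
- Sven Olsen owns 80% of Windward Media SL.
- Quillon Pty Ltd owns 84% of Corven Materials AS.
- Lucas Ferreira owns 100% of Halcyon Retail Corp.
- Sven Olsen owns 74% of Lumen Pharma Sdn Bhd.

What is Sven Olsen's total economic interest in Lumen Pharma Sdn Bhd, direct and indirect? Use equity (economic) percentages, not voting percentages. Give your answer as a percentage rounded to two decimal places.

Sven reaches Lumen along 2 paths.
Direct stake: 74% = 74%.
Via Windward: 80% × 22% = 17.6%.
Total: 74% + 17.6% = 91.6%.
Rounded: 91.60%.

91.60%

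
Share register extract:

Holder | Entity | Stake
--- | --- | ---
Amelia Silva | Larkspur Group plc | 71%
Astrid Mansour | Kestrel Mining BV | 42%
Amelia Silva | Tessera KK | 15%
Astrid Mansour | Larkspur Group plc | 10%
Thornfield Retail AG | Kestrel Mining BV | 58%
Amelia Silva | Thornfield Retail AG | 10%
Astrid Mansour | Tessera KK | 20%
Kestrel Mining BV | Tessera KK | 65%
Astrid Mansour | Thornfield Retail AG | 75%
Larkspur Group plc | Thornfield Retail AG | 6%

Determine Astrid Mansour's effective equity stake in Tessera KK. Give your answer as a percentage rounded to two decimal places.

Astrid reaches Tessera along 4 paths.
Direct stake: 20% = 20%.
Via Kestrel: 42% × 65% = 27.3%.
Via Larkspur → Thornfield → Kestrel: 10% × 6% × 58% × 65% = 0.2262%.
Via Thornfield → Kestrel: 75% × 58% × 65% = 28.275%.
Total: 20% + 27.3% + 0.2262% + 28.275% = 75.8012%.
Rounded: 75.80%.

75.80%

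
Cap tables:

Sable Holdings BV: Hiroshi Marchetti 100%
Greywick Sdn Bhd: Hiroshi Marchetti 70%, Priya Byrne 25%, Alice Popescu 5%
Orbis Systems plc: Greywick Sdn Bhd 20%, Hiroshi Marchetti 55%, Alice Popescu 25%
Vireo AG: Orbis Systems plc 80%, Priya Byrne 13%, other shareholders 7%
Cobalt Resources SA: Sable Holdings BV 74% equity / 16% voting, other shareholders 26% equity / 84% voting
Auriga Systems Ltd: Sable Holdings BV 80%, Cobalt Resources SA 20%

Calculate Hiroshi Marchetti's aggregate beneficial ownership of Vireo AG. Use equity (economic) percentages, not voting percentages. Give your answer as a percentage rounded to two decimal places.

55.20%

Hiroshi reaches Vireo along 2 paths.
Via Greywick → Orbis: 70% × 20% × 80% = 11.2%.
Via Orbis: 55% × 80% = 44%.
Total: 11.2% + 44% = 55.2%.
Rounded: 55.20%.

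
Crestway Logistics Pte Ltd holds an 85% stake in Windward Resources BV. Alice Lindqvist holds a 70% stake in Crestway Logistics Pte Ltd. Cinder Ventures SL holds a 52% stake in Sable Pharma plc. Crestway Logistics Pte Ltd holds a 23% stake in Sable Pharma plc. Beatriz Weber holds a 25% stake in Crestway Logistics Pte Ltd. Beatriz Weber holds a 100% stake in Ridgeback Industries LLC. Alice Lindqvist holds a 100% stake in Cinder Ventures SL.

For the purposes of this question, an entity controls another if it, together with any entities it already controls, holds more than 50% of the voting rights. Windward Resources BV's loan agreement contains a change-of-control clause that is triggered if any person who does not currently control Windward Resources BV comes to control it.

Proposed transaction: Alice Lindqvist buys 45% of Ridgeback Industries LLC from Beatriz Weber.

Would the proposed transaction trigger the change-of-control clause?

No

The purchase adds only to Alice's holdings (Beatriz's stake shrinks), so Alice is the only person who could newly come to control Windward.
Alice holds 70% of Crestway, so Alice controls Crestway.
Crestway holds 85% of Windward, so Alice controls Windward.
So Alice already controls Windward before the transaction.
After the purchase, Alice holds 45% of Ridgeback directly, and Beatriz's stake falls to 55%.
Alice controlled Windward already, so this is not a new person acquiring control; every other person's position is unchanged or reduced.
No new person acquires control, so the clause is not triggered.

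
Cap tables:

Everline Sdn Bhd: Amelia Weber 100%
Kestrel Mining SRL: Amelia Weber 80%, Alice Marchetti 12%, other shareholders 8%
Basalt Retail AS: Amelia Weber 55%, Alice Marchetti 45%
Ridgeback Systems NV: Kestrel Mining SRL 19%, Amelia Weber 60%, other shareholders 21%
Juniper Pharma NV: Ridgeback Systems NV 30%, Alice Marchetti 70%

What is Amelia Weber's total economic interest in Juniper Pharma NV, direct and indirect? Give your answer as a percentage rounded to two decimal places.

22.56%

Amelia reaches Juniper along 2 paths.
Via Kestrel → Ridgeback: 80% × 19% × 30% = 4.56%.
Via Ridgeback: 60% × 30% = 18%.
Total: 4.56% + 18% = 22.56%.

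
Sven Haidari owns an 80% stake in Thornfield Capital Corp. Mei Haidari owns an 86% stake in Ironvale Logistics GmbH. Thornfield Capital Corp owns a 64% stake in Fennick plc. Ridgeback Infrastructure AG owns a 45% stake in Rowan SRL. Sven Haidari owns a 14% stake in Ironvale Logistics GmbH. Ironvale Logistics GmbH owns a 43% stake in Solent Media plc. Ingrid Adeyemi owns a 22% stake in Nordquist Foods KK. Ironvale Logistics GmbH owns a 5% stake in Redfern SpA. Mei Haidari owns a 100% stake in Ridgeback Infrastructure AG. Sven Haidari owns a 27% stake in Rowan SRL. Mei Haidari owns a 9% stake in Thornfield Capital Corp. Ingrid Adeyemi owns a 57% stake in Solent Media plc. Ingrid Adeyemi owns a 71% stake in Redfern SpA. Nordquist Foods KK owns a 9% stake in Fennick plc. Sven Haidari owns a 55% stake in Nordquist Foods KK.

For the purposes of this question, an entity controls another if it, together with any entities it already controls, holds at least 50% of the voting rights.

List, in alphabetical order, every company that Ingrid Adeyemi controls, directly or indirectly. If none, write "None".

Redfern SpA, Solent Media plc

Ingrid holds 71% of Redfern, so Ingrid controls Redfern.
Ingrid holds 57% of Solent, so Ingrid controls Solent.
No other company's threshold is met.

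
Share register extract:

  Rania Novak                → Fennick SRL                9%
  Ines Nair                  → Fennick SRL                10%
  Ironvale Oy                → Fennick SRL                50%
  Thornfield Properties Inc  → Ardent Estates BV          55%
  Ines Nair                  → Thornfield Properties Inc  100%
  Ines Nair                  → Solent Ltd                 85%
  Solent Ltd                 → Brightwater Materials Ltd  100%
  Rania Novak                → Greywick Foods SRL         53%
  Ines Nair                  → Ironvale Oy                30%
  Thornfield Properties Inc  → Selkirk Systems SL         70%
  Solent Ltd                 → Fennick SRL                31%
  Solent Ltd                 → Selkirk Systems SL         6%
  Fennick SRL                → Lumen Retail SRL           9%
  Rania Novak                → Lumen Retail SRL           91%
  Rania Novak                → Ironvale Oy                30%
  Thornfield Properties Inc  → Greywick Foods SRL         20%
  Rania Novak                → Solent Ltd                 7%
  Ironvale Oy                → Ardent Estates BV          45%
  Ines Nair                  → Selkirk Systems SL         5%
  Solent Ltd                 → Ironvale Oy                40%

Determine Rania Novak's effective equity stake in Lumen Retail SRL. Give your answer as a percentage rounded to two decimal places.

93.48%

Rania reaches Lumen along 5 paths.
Direct stake: 91% = 91%.
Via Solent → Ironvale → Fennick: 7% × 40% × 50% × 9% = 0.126%.
Via Ironvale → Fennick: 30% × 50% × 9% = 1.35%.
Via Solent → Fennick: 7% × 31% × 9% = 0.1953%.
Via Fennick: 9% × 9% = 0.81%.
Total: 91% + 0.126% + 1.35% + 0.1953% + 0.81% = 93.4813%.
Rounded: 93.48%.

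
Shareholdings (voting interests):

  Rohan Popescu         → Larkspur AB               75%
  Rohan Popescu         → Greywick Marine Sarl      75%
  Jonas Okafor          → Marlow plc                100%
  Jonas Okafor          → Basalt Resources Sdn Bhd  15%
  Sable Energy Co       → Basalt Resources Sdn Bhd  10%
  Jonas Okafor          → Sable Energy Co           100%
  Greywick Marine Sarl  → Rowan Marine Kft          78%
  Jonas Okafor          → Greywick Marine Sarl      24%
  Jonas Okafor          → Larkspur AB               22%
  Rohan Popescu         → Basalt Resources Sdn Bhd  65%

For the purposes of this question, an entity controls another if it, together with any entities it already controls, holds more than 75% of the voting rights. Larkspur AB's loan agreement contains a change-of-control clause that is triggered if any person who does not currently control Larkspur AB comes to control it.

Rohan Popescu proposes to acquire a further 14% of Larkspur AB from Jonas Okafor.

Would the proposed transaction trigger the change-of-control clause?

The purchase adds only to Rohan's holdings (Jonas's stake shrinks), so Rohan is the only person who could newly come to control Larkspur.
Rohan's largest direct stake is 75% in Greywick, which does not meet the threshold, so Rohan controls no company.
In Larkspur, Rohan's side holds only 75%, not > 75%.
So before the transaction, Rohan does not control Larkspur.
After the purchase, Rohan's direct stake in Larkspur rises to 75% + 14% = 89%, and Jonas's stake falls to 8%.
Rohan holds 89% of Larkspur, so Rohan controls Larkspur.
Rohan did not control Larkspur before and does after, so the clause is triggered.

Yes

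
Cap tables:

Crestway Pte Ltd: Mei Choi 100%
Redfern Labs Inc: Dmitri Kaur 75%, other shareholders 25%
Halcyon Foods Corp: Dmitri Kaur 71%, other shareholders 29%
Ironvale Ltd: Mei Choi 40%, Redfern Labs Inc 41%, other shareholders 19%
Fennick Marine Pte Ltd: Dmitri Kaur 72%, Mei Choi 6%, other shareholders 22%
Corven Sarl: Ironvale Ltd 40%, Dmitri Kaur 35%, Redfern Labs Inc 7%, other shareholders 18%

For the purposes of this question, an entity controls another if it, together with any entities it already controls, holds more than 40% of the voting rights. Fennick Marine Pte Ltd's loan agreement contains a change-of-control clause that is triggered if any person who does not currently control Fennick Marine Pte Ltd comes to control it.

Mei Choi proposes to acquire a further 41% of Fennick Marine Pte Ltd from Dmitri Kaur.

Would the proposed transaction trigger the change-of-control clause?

The purchase adds only to Mei's holdings (Dmitri's stake shrinks), so Mei is the only person who could newly come to control Fennick.
Mei holds 100% of Crestway, so Mei controls Crestway.
In Fennick, Mei's side holds only 6%, not > 40%.
So before the transaction, Mei does not control Fennick.
After the purchase, Mei's direct stake in Fennick rises to 6% + 41% = 47%, and Dmitri's stake falls to 31%.
Mei holds 47% of Fennick, so Mei controls Fennick.
Mei did not control Fennick before and does after, so the clause is triggered.

Yes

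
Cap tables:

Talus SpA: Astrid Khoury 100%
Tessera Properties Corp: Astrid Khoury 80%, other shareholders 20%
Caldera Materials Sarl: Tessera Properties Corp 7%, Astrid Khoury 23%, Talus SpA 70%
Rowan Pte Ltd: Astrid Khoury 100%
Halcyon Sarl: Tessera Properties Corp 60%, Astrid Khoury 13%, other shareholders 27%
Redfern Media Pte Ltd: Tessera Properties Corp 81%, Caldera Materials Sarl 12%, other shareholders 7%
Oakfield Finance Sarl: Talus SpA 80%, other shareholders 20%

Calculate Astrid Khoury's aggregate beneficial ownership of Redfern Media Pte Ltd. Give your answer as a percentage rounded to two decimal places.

76.63%

Astrid reaches Redfern along 4 paths.
Via Tessera: 80% × 81% = 64.8%.
Via Tessera → Caldera: 80% × 7% × 12% = 0.672%.
Via Caldera: 23% × 12% = 2.76%.
Via Talus → Caldera: 100% × 70% × 12% = 8.4%.
Total: 64.8% + 0.672% + 2.76% + 8.4% = 76.632%.
Rounded: 76.63%.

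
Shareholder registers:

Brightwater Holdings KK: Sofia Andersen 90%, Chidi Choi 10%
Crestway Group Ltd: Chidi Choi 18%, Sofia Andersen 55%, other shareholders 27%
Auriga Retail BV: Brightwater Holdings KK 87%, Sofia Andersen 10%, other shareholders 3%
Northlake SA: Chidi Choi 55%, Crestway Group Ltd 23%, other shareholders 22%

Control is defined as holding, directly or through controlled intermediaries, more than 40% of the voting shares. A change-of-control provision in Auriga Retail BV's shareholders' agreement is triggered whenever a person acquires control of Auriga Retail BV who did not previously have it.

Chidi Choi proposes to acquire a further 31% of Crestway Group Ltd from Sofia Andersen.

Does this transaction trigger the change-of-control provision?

The purchase adds only to Chidi's holdings (Sofia's stake shrinks), so Chidi is the only person who could newly come to control Auriga.
Chidi holds 55% of Northlake, so Chidi controls Northlake.
Neither Chidi nor any entity Chidi controls holds any voting interest in Auriga.
So before the transaction, Chidi does not control Auriga.
After the purchase, Chidi's direct stake in Crestway rises to 18% + 31% = 49%, and Sofia's stake falls to 24%.
Chidi holds 49% of Crestway, so Chidi controls Crestway.
Chidi and Crestway together hold 55% + 23% = 78% of Northlake, so Chidi controls Northlake.
After the transaction, neither Chidi nor any entity Chidi controls holds a voting interest in Auriga, so Chidi still does not control it.
No new person acquires control, so the clause is not triggered.

No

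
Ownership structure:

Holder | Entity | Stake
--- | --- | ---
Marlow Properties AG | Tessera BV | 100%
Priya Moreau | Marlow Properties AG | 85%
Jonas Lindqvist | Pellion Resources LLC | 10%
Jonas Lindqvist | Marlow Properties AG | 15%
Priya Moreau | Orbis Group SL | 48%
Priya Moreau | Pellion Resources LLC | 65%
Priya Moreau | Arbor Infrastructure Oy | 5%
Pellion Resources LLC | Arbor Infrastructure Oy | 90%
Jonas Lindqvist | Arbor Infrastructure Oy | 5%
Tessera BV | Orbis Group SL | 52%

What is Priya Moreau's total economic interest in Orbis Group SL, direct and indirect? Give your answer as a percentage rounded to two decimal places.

Priya reaches Orbis along 2 paths.
Via Marlow → Tessera: 85% × 100% × 52% = 44.2%.
Direct stake: 48% = 48%.
Total: 44.2% + 48% = 92.2%.
Rounded: 92.20%.

92.20%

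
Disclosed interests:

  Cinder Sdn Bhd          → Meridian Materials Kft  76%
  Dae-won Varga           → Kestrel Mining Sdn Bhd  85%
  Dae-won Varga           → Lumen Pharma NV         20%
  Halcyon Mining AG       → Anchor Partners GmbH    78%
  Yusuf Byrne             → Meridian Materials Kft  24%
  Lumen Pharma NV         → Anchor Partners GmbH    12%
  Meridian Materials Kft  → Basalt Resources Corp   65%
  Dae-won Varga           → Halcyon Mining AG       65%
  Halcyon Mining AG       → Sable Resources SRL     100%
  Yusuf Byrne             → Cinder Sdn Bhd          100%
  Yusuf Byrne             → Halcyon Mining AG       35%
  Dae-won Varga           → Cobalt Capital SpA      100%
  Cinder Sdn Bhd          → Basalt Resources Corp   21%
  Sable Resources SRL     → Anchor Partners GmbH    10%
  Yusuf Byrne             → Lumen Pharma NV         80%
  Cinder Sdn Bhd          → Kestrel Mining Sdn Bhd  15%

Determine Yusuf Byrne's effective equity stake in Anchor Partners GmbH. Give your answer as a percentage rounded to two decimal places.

40.40%

Yusuf reaches Anchor along 3 paths.
Via Halcyon: 35% × 78% = 27.3%.
Via Halcyon → Sable: 35% × 100% × 10% = 3.5%.
Via Lumen: 80% × 12% = 9.6%.
Total: 27.3% + 3.5% + 9.6% = 40.4%.
Rounded: 40.40%.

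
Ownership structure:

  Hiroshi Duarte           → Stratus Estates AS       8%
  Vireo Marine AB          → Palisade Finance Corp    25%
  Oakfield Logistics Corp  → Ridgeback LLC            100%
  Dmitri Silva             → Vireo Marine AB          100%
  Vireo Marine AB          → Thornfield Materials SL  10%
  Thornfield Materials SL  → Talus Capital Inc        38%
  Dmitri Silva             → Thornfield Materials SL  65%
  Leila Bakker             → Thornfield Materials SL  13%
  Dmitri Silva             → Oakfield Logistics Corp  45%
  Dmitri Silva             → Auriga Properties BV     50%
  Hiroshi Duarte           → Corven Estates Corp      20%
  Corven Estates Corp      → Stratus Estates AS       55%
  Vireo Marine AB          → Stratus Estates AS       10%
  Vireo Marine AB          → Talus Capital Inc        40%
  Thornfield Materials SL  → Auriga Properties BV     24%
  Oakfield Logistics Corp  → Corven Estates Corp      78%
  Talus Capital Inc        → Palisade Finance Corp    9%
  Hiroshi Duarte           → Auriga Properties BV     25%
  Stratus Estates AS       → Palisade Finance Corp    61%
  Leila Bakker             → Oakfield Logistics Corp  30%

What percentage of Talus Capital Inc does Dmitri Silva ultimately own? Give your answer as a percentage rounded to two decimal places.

68.50%

Dmitri reaches Talus along 3 paths.
Via Vireo: 100% × 40% = 40%.
Via Thornfield: 65% × 38% = 24.7%.
Via Vireo → Thornfield: 100% × 10% × 38% = 3.8%.
Total: 40% + 24.7% + 3.8% = 68.5%.
Rounded: 68.50%.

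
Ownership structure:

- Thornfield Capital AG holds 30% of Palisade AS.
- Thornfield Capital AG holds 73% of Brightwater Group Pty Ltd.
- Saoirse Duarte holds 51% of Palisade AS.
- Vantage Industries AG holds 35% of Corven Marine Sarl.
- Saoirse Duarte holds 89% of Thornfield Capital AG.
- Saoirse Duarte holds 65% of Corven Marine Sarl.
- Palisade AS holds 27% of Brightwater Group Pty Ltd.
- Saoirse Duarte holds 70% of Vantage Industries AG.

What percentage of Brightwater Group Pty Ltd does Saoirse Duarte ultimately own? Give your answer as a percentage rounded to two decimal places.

Saoirse reaches Brightwater along 3 paths.
Via Palisade: 51% × 27% = 13.77%.
Via Thornfield → Palisade: 89% × 30% × 27% = 7.209%.
Via Thornfield: 89% × 73% = 64.97%.
Total: 13.77% + 7.209% + 64.97% = 85.949%.
Rounded: 85.95%.

85.95%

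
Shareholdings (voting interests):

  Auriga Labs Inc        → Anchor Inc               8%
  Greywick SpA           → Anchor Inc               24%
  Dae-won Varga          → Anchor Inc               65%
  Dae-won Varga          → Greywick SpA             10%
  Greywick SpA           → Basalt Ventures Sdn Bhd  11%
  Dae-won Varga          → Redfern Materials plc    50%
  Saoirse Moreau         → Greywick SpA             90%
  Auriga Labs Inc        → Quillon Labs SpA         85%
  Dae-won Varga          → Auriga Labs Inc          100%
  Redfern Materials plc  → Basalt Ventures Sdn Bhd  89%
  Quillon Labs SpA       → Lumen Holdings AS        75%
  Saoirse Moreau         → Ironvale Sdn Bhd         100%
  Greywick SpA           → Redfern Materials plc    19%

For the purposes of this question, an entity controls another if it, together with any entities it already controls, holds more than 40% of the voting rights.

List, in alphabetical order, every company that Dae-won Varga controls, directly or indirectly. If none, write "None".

Dae-won holds 50% of Redfern, so Dae-won controls Redfern.
Dae-won holds 100% of Auriga, so Dae-won controls Auriga.
Redfern holds 89% of Basalt, so Dae-won controls Basalt.
Auriga holds 85% of Quillon, so Dae-won controls Quillon.
Quillon holds 75% of Lumen, so Dae-won controls Lumen.
Auriga and Dae-won together hold 8% + 65% = 73% of Anchor, so Dae-won controls Anchor.
No other company's threshold is met.

Anchor Inc, Auriga Labs Inc, Basalt Ventures Sdn Bhd, Lumen Holdings AS, Quillon Labs SpA, Redfern Materials plc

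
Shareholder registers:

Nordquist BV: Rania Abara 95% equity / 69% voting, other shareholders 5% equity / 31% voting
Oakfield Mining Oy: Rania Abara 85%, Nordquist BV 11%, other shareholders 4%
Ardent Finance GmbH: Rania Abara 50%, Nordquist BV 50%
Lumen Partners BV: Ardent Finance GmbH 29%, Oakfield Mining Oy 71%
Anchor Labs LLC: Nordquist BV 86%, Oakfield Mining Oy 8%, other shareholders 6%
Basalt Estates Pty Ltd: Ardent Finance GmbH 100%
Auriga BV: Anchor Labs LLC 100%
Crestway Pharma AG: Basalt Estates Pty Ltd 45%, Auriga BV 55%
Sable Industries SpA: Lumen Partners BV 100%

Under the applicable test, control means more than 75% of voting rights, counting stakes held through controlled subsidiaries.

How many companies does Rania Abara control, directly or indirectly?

Rania holds 85% of Oakfield, so Rania controls Oakfield.
No other company's threshold is met.
Rania controls 1 company.

1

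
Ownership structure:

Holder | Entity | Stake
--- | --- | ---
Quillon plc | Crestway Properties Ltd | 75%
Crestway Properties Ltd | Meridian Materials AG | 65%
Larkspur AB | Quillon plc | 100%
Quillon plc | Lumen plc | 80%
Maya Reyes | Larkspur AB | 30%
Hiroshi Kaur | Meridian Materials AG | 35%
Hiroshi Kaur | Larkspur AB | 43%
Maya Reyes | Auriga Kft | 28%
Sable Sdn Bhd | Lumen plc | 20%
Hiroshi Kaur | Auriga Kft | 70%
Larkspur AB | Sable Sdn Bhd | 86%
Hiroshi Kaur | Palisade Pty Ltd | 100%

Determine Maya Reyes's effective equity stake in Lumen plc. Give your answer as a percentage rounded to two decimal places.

Maya reaches Lumen along 2 paths.
Via Larkspur → Quillon: 30% × 100% × 80% = 24%.
Via Larkspur → Sable: 30% × 86% × 20% = 5.16%.
Total: 24% + 5.16% = 29.16%.

29.16%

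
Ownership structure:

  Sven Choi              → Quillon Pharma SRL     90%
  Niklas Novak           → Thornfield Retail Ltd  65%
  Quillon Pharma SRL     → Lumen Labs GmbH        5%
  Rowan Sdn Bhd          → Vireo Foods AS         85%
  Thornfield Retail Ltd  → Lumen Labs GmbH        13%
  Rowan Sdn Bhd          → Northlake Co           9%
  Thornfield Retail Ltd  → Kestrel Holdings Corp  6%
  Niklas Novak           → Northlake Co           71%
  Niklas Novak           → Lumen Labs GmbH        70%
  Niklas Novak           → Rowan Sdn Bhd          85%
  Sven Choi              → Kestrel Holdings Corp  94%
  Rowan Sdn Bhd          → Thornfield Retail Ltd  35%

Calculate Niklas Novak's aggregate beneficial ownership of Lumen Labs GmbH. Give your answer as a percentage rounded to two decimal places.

82.32%

Niklas reaches Lumen along 3 paths.
Via Thornfield: 65% × 13% = 8.45%.
Via Rowan → Thornfield: 85% × 35% × 13% = 3.8675%.
Direct stake: 70% = 70%.
Total: 8.45% + 3.8675% + 70% = 82.3175%.
Rounded: 82.32%.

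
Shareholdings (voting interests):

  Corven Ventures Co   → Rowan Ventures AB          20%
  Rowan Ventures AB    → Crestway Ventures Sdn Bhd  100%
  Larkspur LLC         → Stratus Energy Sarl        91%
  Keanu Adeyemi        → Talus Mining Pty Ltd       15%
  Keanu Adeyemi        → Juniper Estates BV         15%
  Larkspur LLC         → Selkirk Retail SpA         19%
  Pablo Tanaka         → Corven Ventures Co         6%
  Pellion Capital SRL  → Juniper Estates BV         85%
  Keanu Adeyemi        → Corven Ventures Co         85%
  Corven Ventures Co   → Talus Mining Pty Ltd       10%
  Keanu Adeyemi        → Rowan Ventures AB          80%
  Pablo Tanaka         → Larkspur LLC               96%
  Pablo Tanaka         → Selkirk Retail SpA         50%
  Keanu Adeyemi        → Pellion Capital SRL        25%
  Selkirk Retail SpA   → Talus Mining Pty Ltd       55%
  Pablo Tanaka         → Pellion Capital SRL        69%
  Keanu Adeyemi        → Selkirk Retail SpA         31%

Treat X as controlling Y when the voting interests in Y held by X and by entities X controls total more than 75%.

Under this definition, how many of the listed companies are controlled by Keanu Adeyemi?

3

Keanu holds 85% of Corven, so Keanu controls Corven.
Corven and Keanu together hold 20% + 80% = 100% of Rowan, so Keanu controls Rowan.
Rowan holds 100% of Crestway, so Keanu controls Crestway.
No other company's threshold is met.
Keanu controls 3 companies.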